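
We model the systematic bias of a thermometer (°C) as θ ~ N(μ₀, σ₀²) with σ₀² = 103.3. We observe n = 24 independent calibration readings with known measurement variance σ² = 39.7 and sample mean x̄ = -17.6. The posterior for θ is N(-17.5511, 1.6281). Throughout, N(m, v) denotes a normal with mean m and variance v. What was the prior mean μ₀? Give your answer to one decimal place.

With known observation variance, the Normal–Normal posterior has precision τ_n = τ₀ + n/σ² and mean μ_n = (τ₀μ₀ + (n/σ²)x̄)/τ_n.
Here τ₀ = 1/103.3 = 0.009681 and τ_data = 24/39.7 = 0.604534, so τ_n = 0.614215.
Rearranging for μ₀: μ₀ = (μ_n·τ_n − τ_data·x̄)/τ₀ = (-17.5511·0.614215 − 0.604534·-17.6) / 0.009681 = -0.140350/0.009681 ≈ -14.5.

μ₀ = -14.5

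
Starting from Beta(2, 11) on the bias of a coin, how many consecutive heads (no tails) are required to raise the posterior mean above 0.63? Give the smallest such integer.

After k heads and 0 tails the posterior is Beta(2+k, 11), with mean (2+k)/(2+11+k).
Set (2+k)/(13+k) > 0.63 and solve: k > (0.63·13 − 2)/(1 − 0.63) = 16.730.
The smallest integer exceeding 16.730 is 17, and checking k=17: (19)/(30) = 0.6333 > 0.63.

k = 17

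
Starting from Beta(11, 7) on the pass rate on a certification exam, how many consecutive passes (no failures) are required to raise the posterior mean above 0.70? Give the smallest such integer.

After k passes and 0 failures the posterior is Beta(11+k, 7), with mean (11+k)/(11+7+k).
Set (11+k)/(18+k) > 0.70 and solve: k > (0.70·18 − 11)/(1 − 0.70) = 5.333.
The smallest integer exceeding 5.333 is 6.

k = 6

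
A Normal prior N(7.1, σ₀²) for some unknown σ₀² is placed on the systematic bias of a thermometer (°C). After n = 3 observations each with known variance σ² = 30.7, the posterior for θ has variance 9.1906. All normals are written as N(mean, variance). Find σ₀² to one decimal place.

For the Normal–Normal model with known σ², precisions add: τ_n = τ₀ + n/σ².
So 1/σ₀² = 1/9.1906 − 3/30.7 = 0.108807 − 0.097720 = 0.011087.
Hence σ₀² = 1/0.011087 ≈ 90.2.

σ₀² = 90.2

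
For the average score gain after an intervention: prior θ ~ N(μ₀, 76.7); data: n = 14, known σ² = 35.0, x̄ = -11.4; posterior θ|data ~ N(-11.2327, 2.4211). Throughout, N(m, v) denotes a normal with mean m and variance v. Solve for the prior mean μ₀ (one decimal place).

μ₀ = -6.1

With known observation variance, the Normal–Normal posterior has precision τ_n = τ₀ + n/σ² and mean μ_n = (τ₀μ₀ + (n/σ²)x̄)/τ_n.
Here τ₀ = 1/76.7 = 0.013038 and τ_data = 14/35.0 = 0.400000, so τ_n = 0.413038.
Rearranging for μ₀: μ₀ = (μ_n·τ_n − τ_data·x̄)/τ₀ = (-11.2327·0.413038 − 0.400000·-11.4) / 0.013038 = -0.079532/0.013038 ≈ -6.1.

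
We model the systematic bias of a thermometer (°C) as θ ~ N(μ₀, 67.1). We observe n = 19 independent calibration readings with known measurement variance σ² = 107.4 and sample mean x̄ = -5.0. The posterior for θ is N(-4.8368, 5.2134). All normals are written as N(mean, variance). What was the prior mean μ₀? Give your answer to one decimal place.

μ₀ = -2.9

With known observation variance, the Normal–Normal posterior has precision τ_n = τ₀ + n/σ² and mean μ_n = (τ₀μ₀ + (n/σ²)x̄)/τ_n.
Here τ₀ = 1/67.1 = 0.014903 and τ_data = 19/107.4 = 0.176909, so τ_n = 0.191812.
Rearranging for μ₀: μ₀ = (μ_n·τ_n − τ_data·x̄)/τ₀ = (-4.8368·0.191812 − 0.176909·-5.0) / 0.014903 = -0.043211/0.014903 ≈ -2.9.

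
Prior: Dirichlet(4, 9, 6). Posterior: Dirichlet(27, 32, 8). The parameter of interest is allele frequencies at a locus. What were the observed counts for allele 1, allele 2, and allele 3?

counts (23, 23, 2)

For a Dirichlet(α) prior with multinomial counts c, the posterior is Dirichlet(α + c) componentwise.
Counts are posterior − prior componentwise: 27−4=23, 32−9=23, 8−6=2.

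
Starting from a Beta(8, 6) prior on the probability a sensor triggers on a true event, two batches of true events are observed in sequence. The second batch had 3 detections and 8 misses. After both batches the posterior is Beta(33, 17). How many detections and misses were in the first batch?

22 detections and 3 misses

Sequential conjugate updates are equivalent to a single update on the pooled data, so total successes = posterior α − prior α and total failures = posterior β − prior β.
Total across both batches: 33−8=25 detections, 17−6=11 misses.
Subtract the second batch: 25−3=22 detections and 11−8=3 misses.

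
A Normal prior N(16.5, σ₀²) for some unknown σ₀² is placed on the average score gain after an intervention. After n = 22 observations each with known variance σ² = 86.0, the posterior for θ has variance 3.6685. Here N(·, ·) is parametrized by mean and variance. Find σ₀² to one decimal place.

σ₀² = 59.6

Posterior precision equals prior precision plus data precision: 1/σ_n² = 1/σ₀² + n/σ².
So 1/σ₀² = 1/3.6685 − 22/86.0 = 0.272591 − 0.255814 = 0.016777.
Hence σ₀² = 1/0.016777 ≈ 59.6.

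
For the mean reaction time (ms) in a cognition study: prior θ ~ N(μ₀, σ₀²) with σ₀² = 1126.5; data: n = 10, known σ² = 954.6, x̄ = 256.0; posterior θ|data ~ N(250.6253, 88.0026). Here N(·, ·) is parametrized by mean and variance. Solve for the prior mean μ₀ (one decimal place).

The posterior mean is a precision-weighted average: μ_n = (τ₀μ₀ + τ_data·x̄)/(τ₀+τ_data), with τ₀=1/σ₀² and τ_data=n/σ².
Here τ₀ = 1/1126.5 = 0.000888 and τ_data = 10/954.6 = 0.010476, so τ_n = 0.011364.
Rearranging for μ₀: μ₀ = (μ_n·τ_n − τ_data·x̄)/τ₀ = (250.6253·0.011364 − 0.010476·256.0) / 0.000888 = 0.166250/0.000888 ≈ 187.2.

μ₀ = 187.2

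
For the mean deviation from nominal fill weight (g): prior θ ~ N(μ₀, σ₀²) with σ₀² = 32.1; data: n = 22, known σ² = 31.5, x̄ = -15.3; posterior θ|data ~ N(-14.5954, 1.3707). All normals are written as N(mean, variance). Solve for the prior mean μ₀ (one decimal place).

The posterior mean is a precision-weighted average: μ_n = (τ₀μ₀ + τ_data·x̄)/(τ₀+τ_data), with τ₀=1/σ₀² and τ_data=n/σ².
Here τ₀ = 1/32.1 = 0.031153 and τ_data = 22/31.5 = 0.698413, so τ_n = 0.729566.
Rearranging for μ₀: μ₀ = (μ_n·τ_n − τ_data·x̄)/τ₀ = (-14.5954·0.729566 − 0.698413·-15.3) / 0.031153 = 0.037411/0.031153 ≈ 1.2.

μ₀ = 1.2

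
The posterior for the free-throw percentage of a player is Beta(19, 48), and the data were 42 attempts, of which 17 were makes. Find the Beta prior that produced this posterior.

A Beta(a, b) prior with s successes and f failures in binomial data gives a Beta(a+s, b+f) posterior.
So a = 19 − 17 = 2 and b = 48 − 25 = 23.

Beta(2, 23)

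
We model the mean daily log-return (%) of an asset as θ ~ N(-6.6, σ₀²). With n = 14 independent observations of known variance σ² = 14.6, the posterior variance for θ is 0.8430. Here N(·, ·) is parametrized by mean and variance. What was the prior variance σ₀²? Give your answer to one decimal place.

For the Normal–Normal model with known σ², precisions add: τ_n = τ₀ + n/σ².
So 1/σ₀² = 1/0.8430 − 14/14.6 = 1.186240 − 0.958904 = 0.227336.
Hence σ₀² = 1/0.227336 ≈ 4.4.

σ₀² = 4.4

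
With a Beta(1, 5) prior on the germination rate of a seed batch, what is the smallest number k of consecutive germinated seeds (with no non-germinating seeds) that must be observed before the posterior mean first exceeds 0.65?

k = 9

After k germinated seeds and 0 non-germinating seeds the posterior is Beta(1+k, 5), with mean (1+k)/(1+5+k).
Set (1+k)/(6+k) > 0.65 and solve: k > (0.65·6 − 1)/(1 − 0.65) = 8.286.
The smallest integer exceeding 8.286 is 9, and checking k=9: (10)/(15) = 0.6667 > 0.65.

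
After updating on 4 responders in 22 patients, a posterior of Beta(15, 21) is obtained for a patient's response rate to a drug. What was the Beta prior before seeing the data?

Beta is conjugate to the binomial likelihood: posterior = Beta(α+s, β+f).
So α = 15 − 4 = 11 and β = 21 − 18 = 3.

Beta(11, 3)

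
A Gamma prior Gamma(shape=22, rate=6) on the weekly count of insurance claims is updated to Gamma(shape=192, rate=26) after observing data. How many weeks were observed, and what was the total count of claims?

Gamma–Poisson conjugacy: posterior shape = α + Σxᵢ, posterior rate = β + n.
Matching: Σxᵢ = 192 − 22 = 170 and n = 26 − 6 = 20.

n = 20 weeks with total 170 claims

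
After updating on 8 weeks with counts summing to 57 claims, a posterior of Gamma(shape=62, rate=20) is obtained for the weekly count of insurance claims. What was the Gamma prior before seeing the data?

Gamma–Poisson conjugacy: posterior shape = α + Σxᵢ, posterior rate = β + n.
So α = 62 − 57 = 5 and β = 20 − 8 = 12.

Gamma(shape=5, rate=12)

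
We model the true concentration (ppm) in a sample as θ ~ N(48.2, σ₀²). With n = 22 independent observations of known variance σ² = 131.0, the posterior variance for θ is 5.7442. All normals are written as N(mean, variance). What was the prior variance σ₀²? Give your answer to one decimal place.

Posterior precision equals prior precision plus data precision: 1/σ_n² = 1/σ₀² + n/σ².
So 1/σ₀² = 1/5.7442 − 22/131.0 = 0.174089 − 0.167939 = 0.006150.
Hence σ₀² = 1/0.006150 ≈ 162.6.

σ₀² = 162.6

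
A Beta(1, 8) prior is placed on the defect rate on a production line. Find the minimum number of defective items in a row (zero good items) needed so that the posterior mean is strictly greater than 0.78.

After k defective items and 0 good items the posterior is Beta(1+k, 8), with mean (1+k)/(1+8+k).
Set (1+k)/(9+k) > 0.78 and solve: k > (0.78·9 − 1)/(1 − 0.78) = 27.364.
The smallest integer exceeding 27.364 is 28.

k = 28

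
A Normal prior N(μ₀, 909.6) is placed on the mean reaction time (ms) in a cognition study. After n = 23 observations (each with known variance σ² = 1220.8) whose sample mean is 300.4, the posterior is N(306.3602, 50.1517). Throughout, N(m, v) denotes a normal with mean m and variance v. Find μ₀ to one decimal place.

μ₀ = 408.5

With known observation variance, the Normal–Normal posterior has precision τ_n = τ₀ + n/σ² and mean μ_n = (τ₀μ₀ + (n/σ²)x̄)/τ_n.
Here τ₀ = 1/909.6 = 0.001099 and τ_data = 23/1220.8 = 0.018840, so τ_n = 0.019939.
Rearranging for μ₀: μ₀ = (μ_n·τ_n − τ_data·x̄)/τ₀ = (306.3602·0.019939 − 0.018840·300.4) / 0.001099 = 0.448980/0.001099 ≈ 408.5.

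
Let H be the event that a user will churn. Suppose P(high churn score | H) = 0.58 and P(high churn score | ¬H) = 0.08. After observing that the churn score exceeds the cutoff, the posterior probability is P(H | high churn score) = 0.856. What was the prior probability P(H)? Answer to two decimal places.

P(H) = 0.45

In odds form, posterior odds = prior odds × likelihood ratio, so prior odds = posterior odds ÷ LR.
Posterior odds = 0.856/(1−0.856) = 5.9444. LR = 0.58/0.08 = 7.2500.
Prior odds = 5.9444/7.2500 = 0.8199, so P(H) = 0.8199/(1+0.8199) ≈ 0.45.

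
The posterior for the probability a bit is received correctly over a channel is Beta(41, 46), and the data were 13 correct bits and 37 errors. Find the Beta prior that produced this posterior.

Under Beta–binomial conjugacy the posterior parameters are (α+s, β+f).
So α = 41 − 13 = 28 and β = 46 − 37 = 9.

Beta(28, 9)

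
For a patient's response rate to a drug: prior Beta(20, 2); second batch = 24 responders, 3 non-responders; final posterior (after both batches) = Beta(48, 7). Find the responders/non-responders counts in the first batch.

4 responders and 2 non-responders

Sequential conjugate updates are equivalent to a single update on the pooled data, so total successes = posterior α − prior α and total failures = posterior β − prior β.
Total across both batches: 48−20=28 responders, 7−2=5 non-responders.
Subtract the second batch: 28−24=4 responders and 5−3=2 non-responders.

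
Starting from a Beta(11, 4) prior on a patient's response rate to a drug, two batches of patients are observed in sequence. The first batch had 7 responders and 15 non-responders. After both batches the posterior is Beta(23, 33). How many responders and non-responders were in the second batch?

5 responders and 14 non-responders

Because Beta–binomial updating is additive in the counts, the combined data contributed (α_post−α_prior, β_post−β_prior) successes and failures.
Total across both batches: 23−11=12 responders, 33−4=29 non-responders.
Subtract the first batch: 12−7=5 responders and 29−15=14 non-responders.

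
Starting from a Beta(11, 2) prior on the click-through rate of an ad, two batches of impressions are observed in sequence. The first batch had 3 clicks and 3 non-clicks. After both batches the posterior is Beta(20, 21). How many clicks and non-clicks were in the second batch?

Because Beta–binomial updating is additive in the counts, the combined data contributed (α_post−α_prior, β_post−β_prior) successes and failures.
Total across both batches: 20−11=9 clicks, 21−2=19 non-clicks.
Subtract the first batch: 9−3=6 clicks and 19−3=16 non-clicks.

6 clicks and 16 non-clicks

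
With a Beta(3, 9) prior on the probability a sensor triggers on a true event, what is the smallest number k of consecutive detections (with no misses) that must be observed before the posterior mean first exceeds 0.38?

After k detections and 0 misses the posterior is Beta(3+k, 9), with mean (3+k)/(3+9+k).
Set (3+k)/(12+k) > 0.38 and solve: k > (0.38·12 − 3)/(1 − 0.38) = 2.516.
The smallest integer exceeding 2.516 is 3, and checking k=3: (6)/(15) = 0.4000 > 0.38.

k = 3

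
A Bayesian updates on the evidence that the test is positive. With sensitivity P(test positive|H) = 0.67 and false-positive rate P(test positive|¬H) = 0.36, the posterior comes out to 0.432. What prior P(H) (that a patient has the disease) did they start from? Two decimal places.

In odds form, posterior odds = prior odds × likelihood ratio, so prior odds = posterior odds ÷ LR.
Posterior odds = 0.432/(1−0.432) = 0.7606. LR = 0.67/0.36 = 1.8611.
Prior odds = 0.7606/1.8611 = 0.4087, so P(H) = 0.4087/(1+0.4087) ≈ 0.29.

P(H) = 0.29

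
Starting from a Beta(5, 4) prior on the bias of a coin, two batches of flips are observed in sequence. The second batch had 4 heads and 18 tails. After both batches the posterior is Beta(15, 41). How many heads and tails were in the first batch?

Sequential conjugate updates are equivalent to a single update on the pooled data, so total successes = posterior α − prior α and total failures = posterior β − prior β.
Total across both batches: 15−5=10 heads, 41−4=37 tails.
Subtract the second batch: 10−4=6 heads and 37−18=19 tails.

6 heads and 19 tails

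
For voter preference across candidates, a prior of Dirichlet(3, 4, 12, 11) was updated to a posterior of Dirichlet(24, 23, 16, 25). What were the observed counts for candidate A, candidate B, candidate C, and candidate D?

counts (21, 19, 4, 14)

For a Dirichlet(α) prior with multinomial counts c, the posterior is Dirichlet(α + c) componentwise.
Counts are posterior − prior componentwise: 24−3=21, 23−4=19, 16−12=4, 25−11=14.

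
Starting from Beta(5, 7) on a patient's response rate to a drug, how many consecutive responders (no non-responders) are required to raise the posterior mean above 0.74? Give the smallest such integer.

k = 15

After k responders and 0 non-responders the posterior is Beta(5+k, 7), with mean (5+k)/(5+7+k).
Set (5+k)/(12+k) > 0.74 and solve: k > (0.74·12 − 5)/(1 − 0.74) = 14.923.
The smallest integer exceeding 14.923 is 15, and checking k=15: (20)/(27) = 0.7407 > 0.74.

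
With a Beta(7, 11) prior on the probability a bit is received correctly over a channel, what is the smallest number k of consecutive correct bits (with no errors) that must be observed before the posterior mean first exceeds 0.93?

k = 140

After k correct bits and 0 errors the posterior is Beta(7+k, 11), with mean (7+k)/(7+11+k).
Set (7+k)/(18+k) > 0.93 and solve: k > (0.93·18 − 7)/(1 − 0.93) = 139.143.
The smallest integer exceeding 139.143 is 140.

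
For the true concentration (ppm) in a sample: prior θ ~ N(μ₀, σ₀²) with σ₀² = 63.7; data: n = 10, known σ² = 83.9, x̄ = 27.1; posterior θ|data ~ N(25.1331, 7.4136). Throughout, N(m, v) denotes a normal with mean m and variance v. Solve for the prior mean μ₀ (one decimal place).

The posterior mean is a precision-weighted average: μ_n = (τ₀μ₀ + τ_data·x̄)/(τ₀+τ_data), with τ₀=1/σ₀² and τ_data=n/σ².
Here τ₀ = 1/63.7 = 0.015699 and τ_data = 10/83.9 = 0.119190, so τ_n = 0.134889.
Rearranging for μ₀: μ₀ = (μ_n·τ_n − τ_data·x̄)/τ₀ = (25.1331·0.134889 − 0.119190·27.1) / 0.015699 = 0.160130/0.015699 ≈ 10.2.

μ₀ = 10.2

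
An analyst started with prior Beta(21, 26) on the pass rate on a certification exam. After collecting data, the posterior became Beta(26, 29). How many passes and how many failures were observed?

Under Beta–binomial conjugacy the posterior parameters are (α+s, β+f).
Match parameters: s=26−21=5, f=29−26=3.

5 passes and 3 failures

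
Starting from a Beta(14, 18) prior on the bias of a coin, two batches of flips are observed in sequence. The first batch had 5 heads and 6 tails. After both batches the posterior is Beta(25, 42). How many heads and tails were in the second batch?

6 heads and 18 tails

Because Beta–binomial updating is additive in the counts, the combined data contributed (α_post−α_prior, β_post−β_prior) successes and failures.
Total across both batches: 25−14=11 heads, 42−18=24 tails.
Subtract the first batch: 11−5=6 heads and 24−6=18 tails.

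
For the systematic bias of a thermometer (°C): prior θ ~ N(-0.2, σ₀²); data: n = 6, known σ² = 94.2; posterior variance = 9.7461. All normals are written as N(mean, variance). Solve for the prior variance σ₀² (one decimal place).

σ₀² = 25.7

For the Normal–Normal model with known σ², precisions add: τ_n = τ₀ + n/σ².
So 1/σ₀² = 1/9.7461 − 6/94.2 = 0.102605 − 0.063694 = 0.038911.
Hence σ₀² = 1/0.038911 ≈ 25.7.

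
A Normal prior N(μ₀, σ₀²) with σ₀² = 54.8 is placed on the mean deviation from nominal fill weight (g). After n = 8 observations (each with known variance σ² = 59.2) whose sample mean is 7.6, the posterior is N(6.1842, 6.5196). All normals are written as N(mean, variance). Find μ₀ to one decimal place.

μ₀ = -4.3

With known observation variance, the Normal–Normal posterior has precision τ_n = τ₀ + n/σ² and mean μ_n = (τ₀μ₀ + (n/σ²)x̄)/τ_n.
Here τ₀ = 1/54.8 = 0.018248 and τ_data = 8/59.2 = 0.135135, so τ_n = 0.153383.
Rearranging for μ₀: μ₀ = (μ_n·τ_n − τ_data·x̄)/τ₀ = (6.1842·0.153383 − 0.135135·7.6) / 0.018248 = -0.078475/0.018248 ≈ -4.3.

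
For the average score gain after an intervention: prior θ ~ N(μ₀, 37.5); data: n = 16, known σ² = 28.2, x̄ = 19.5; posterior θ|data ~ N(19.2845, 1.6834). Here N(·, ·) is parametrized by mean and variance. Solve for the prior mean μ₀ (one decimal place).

μ₀ = 14.7

With known observation variance, the Normal–Normal posterior has precision τ_n = τ₀ + n/σ² and mean μ_n = (τ₀μ₀ + (n/σ²)x̄)/τ_n.
Here τ₀ = 1/37.5 = 0.026667 and τ_data = 16/28.2 = 0.567376, so τ_n = 0.594043.
Rearranging for μ₀: μ₀ = (μ_n·τ_n − τ_data·x̄)/τ₀ = (19.2845·0.594043 − 0.567376·19.5) / 0.026667 = 0.391990/0.026667 ≈ 14.7.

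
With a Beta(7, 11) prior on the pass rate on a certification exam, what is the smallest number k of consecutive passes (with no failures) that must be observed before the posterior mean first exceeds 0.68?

After k passes and 0 failures the posterior is Beta(7+k, 11), with mean (7+k)/(7+11+k).
Set (7+k)/(18+k) > 0.68 and solve: k > (0.68·18 − 7)/(1 − 0.68) = 16.375.
The smallest integer exceeding 16.375 is 17, and checking k=17: (24)/(35) = 0.6857 > 0.68.

k = 17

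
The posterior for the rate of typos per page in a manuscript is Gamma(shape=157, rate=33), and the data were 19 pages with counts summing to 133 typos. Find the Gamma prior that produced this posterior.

Gamma(shape=24, rate=14)

Gamma–Poisson conjugacy: posterior shape = α + Σxᵢ, posterior rate = β + n.
So α = 157 − 133 = 24 and β = 33 − 19 = 14.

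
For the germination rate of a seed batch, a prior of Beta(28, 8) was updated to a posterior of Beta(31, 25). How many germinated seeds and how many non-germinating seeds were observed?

3 germinated seeds and 17 non-germinating seeds

Under Beta–binomial conjugacy the posterior parameters are (a+s, b+f).
Match parameters: s=31−28=3, f=25−8=17.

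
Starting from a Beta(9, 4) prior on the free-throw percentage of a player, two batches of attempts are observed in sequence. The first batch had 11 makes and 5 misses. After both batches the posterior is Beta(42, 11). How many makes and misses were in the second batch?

22 makes and 2 misses

Sequential conjugate updates are equivalent to a single update on the pooled data, so total successes = posterior α − prior α and total failures = posterior β − prior β.
Total across both batches: 42−9=33 makes, 11−4=7 misses.
Subtract the first batch: 33−11=22 makes and 7−5=2 misses.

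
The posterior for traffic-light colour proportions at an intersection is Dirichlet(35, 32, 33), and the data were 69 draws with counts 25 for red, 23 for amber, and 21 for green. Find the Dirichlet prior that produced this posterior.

Dirichlet(10, 9, 12)

For a Dirichlet(α) prior with multinomial counts c, the posterior is Dirichlet(α + c) componentwise.
Subtract each count from the matching posterior parameter: 35−25=10, 32−23=9, 33−21=12.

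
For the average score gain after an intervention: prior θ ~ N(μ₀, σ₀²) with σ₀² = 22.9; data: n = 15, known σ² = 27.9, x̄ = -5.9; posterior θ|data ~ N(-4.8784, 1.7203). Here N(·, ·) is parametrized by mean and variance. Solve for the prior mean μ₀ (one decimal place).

μ₀ = 7.7

With known observation variance, the Normal–Normal posterior has precision τ_n = τ₀ + n/σ² and mean μ_n = (τ₀μ₀ + (n/σ²)x̄)/τ_n.
Here τ₀ = 1/22.9 = 0.043668 and τ_data = 15/27.9 = 0.537634, so τ_n = 0.581302.
Rearranging for μ₀: μ₀ = (μ_n·τ_n − τ_data·x̄)/τ₀ = (-4.8784·0.581302 − 0.537634·-5.9) / 0.043668 = 0.336217/0.043668 ≈ 7.7.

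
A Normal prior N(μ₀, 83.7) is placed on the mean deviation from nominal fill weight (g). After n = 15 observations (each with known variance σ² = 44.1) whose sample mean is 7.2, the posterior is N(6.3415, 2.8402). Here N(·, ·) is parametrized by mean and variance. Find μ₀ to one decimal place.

μ₀ = -18.1

The posterior mean is a precision-weighted average: μ_n = (τ₀μ₀ + τ_data·x̄)/(τ₀+τ_data), with τ₀=1/σ₀² and τ_data=n/σ².
Here τ₀ = 1/83.7 = 0.011947 and τ_data = 15/44.1 = 0.340136, so τ_n = 0.352083.
Rearranging for μ₀: μ₀ = (μ_n·τ_n − τ_data·x̄)/τ₀ = (6.3415·0.352083 − 0.340136·7.2) / 0.011947 = -0.216245/0.011947 ≈ -18.1.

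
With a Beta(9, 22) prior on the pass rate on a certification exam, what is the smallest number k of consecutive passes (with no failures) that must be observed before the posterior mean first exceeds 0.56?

After k passes and 0 failures the posterior is Beta(9+k, 22), with mean (9+k)/(9+22+k).
Set (9+k)/(31+k) > 0.56 and solve: k > (0.56·31 − 9)/(1 − 0.56) = 19.000.
The smallest integer exceeding 19.000 is 20, and checking k=20: (29)/(51) = 0.5686 > 0.56.

k = 20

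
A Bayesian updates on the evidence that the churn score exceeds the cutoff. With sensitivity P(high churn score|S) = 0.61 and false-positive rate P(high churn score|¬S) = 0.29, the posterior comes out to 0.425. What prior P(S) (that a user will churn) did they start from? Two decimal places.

P(S) = 0.26

In odds form, posterior odds = prior odds × likelihood ratio, so prior odds = posterior odds ÷ LR.
Posterior odds = 0.425/(1−0.425) = 0.7391. LR = 0.61/0.29 = 2.1034.
Prior odds = 0.7391/2.1034 = 0.3514, so P(S) = 0.3514/(1+0.3514) ≈ 0.26.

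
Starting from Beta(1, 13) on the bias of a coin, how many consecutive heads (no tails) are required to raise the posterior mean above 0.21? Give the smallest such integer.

k = 3

After k heads and 0 tails the posterior is Beta(1+k, 13), with mean (1+k)/(1+13+k).
Set (1+k)/(14+k) > 0.21 and solve: k > (0.21·14 − 1)/(1 − 0.21) = 2.456.
The smallest integer exceeding 2.456 is 3.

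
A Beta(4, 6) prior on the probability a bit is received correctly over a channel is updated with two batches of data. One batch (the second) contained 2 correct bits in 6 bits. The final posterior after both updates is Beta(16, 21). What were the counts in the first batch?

10 correct bits and 11 errors

Sequential conjugate updates are equivalent to a single update on the pooled data, so total successes = posterior α − prior α and total failures = posterior β − prior β.
Total across both batches: 16−4=12 correct bits, 21−6=15 errors.
Subtract the second batch: 12−2=10 correct bits and 15−4=11 errors.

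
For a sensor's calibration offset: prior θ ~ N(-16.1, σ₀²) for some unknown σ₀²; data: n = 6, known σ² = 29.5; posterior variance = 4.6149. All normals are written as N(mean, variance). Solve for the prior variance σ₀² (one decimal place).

Posterior precision equals prior precision plus data precision: 1/σ_n² = 1/σ₀² + n/σ².
So 1/σ₀² = 1/4.6149 − 6/29.5 = 0.216689 − 0.203390 = 0.013299.
Hence σ₀² = 1/0.013299 ≈ 75.2.

σ₀² = 75.2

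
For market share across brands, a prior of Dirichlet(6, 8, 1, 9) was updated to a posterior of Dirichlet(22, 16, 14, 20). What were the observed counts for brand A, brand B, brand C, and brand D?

For a Dirichlet(α) prior with multinomial counts c, the posterior is Dirichlet(α + c) componentwise.
Counts are posterior − prior componentwise: 22−6=16, 16−8=8, 14−1=13, 20−9=11.

counts (16, 8, 13, 11)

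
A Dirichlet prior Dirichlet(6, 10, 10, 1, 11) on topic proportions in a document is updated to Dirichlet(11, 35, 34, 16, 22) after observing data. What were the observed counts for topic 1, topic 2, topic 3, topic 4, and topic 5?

counts (5, 25, 24, 15, 11)

For a Dirichlet(α) prior with multinomial counts c, the posterior is Dirichlet(α + c) componentwise.
Counts are posterior − prior componentwise: 11−6=5, 35−10=25, 34−10=24, 16−1=15, 22−11=11.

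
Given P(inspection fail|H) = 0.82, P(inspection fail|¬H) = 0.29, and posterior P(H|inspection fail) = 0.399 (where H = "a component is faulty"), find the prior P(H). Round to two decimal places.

Bayes' rule in odds form gives O(H|E) = O(H)·[P(E|H)/P(E|¬H)], hence O(H) = O(H|E)/LR.
Posterior odds = 0.399/(1−0.399) = 0.6639. LR = 0.82/0.29 = 2.8276.
Prior odds = 0.6639/2.8276 = 0.2348, so P(H) = 0.2348/(1+0.2348) ≈ 0.19.

P(H) = 0.19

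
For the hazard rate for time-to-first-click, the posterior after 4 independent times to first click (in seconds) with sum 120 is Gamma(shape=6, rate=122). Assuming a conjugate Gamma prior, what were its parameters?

Gamma(shape=2, rate=2)

For an exponential likelihood with a Gamma(α, β) prior on the rate, n observations with total T give posterior Gamma(α+n, β+T).
So α = 6 − 4 = 2 and β = 122 − 120 = 2.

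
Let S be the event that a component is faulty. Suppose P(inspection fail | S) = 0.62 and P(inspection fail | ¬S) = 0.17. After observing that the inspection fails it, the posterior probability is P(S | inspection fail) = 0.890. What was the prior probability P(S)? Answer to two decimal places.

In odds form, posterior odds = prior odds × likelihood ratio, so prior odds = posterior odds ÷ LR.
Posterior odds = 0.890/(1−0.890) = 8.0909. LR = 0.62/0.17 = 3.6471.
Prior odds = 8.0909/3.6471 = 2.2184, so P(S) = 2.2184/(1+2.2184) ≈ 0.69.

P(S) = 0.69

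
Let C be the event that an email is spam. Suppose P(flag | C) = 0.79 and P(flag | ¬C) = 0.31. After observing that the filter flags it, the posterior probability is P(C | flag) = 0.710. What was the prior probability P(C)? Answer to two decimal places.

Bayes' rule in odds form gives O(C|E) = O(C)·[P(E|C)/P(E|¬C)], hence O(C) = O(C|E)/LR.
Posterior odds = 0.710/(1−0.710) = 2.4483. LR = 0.79/0.31 = 2.5484.
Prior odds = 2.4483/2.5484 = 0.9607, so P(C) = 0.9607/(1+0.9607) ≈ 0.49.

P(C) = 0.49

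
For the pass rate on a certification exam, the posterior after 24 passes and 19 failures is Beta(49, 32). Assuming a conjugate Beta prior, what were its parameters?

A Beta(a, b) prior with s successes and f failures in binomial data gives a Beta(a+s, b+f) posterior.
So a = 49 − 24 = 25 and b = 32 − 19 = 13.

Beta(25, 13)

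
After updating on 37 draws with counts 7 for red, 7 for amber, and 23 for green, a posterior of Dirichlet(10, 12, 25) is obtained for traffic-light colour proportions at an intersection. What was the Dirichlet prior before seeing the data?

Dirichlet(3, 5, 2)

For a Dirichlet(α) prior with multinomial counts c, the posterior is Dirichlet(α + c) componentwise.
Subtract each count from the matching posterior parameter: 10−7=3, 12−7=5, 25−23=2.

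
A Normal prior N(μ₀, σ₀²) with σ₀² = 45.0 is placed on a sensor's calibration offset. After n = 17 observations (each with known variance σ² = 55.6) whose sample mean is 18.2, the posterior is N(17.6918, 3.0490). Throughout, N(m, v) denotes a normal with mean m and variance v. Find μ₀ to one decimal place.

μ₀ = 10.7

With known observation variance, the Normal–Normal posterior has precision τ_n = τ₀ + n/σ² and mean μ_n = (τ₀μ₀ + (n/σ²)x̄)/τ_n.
Here τ₀ = 1/45.0 = 0.022222 and τ_data = 17/55.6 = 0.305755, so τ_n = 0.327977.
Rearranging for μ₀: μ₀ = (μ_n·τ_n − τ_data·x̄)/τ₀ = (17.6918·0.327977 − 0.305755·18.2) / 0.022222 = 0.237762/0.022222 ≈ 10.7.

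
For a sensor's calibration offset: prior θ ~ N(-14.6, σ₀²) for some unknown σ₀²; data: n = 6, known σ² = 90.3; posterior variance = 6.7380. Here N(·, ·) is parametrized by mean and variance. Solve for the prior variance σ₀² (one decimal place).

σ₀² = 12.2

Posterior precision equals prior precision plus data precision: 1/σ_n² = 1/σ₀² + n/σ².
So 1/σ₀² = 1/6.7380 − 6/90.3 = 0.148412 − 0.066445 = 0.081967.
Hence σ₀² = 1/0.081967 ≈ 12.2.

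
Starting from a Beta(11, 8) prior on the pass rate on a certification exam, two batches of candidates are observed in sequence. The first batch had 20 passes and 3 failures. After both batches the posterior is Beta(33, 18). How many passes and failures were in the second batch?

2 passes and 7 failures

Sequential conjugate updates are equivalent to a single update on the pooled data, so total successes = posterior α − prior α and total failures = posterior β − prior β.
Total across both batches: 33−11=22 passes, 18−8=10 failures.
Subtract the first batch: 22−20=2 passes and 10−3=7 failures.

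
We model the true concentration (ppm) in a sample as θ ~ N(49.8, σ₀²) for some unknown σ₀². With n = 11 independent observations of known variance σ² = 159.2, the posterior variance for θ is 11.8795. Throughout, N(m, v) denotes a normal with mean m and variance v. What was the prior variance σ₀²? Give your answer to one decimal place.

Posterior precision equals prior precision plus data precision: 1/σ_n² = 1/σ₀² + n/σ².
So 1/σ₀² = 1/11.8795 − 11/159.2 = 0.084179 − 0.069095 = 0.015084.
Hence σ₀² = 1/0.015084 ≈ 66.3.

σ₀² = 66.3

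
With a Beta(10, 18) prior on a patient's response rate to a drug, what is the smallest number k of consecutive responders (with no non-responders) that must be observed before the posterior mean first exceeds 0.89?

k = 136

After k responders and 0 non-responders the posterior is Beta(10+k, 18), with mean (10+k)/(10+18+k).
Set (10+k)/(28+k) > 0.89 and solve: k > (0.89·28 − 10)/(1 − 0.89) = 135.636.
The smallest integer exceeding 135.636 is 136.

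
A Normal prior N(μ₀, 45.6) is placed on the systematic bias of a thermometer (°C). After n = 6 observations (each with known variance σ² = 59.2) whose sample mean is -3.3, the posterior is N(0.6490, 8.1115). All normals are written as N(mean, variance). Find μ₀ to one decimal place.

With known observation variance, the Normal–Normal posterior has precision τ_n = τ₀ + n/σ² and mean μ_n = (τ₀μ₀ + (n/σ²)x̄)/τ_n.
Here τ₀ = 1/45.6 = 0.021930 and τ_data = 6/59.2 = 0.101351, so τ_n = 0.123281.
Rearranging for μ₀: μ₀ = (μ_n·τ_n − τ_data·x̄)/τ₀ = (0.6490·0.123281 − 0.101351·-3.3) / 0.021930 = 0.414468/0.021930 ≈ 18.9.

μ₀ = 18.9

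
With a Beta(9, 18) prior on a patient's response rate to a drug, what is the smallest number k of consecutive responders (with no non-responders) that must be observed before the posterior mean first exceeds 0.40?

k = 4

After k responders and 0 non-responders the posterior is Beta(9+k, 18), with mean (9+k)/(9+18+k).
Set (9+k)/(27+k) > 0.40 and solve: k > (0.40·27 − 9)/(1 − 0.40) = 3.000.
The smallest integer exceeding 3.000 is 4.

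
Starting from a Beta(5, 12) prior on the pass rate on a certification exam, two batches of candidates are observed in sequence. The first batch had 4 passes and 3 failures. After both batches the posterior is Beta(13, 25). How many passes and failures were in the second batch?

Because Beta–binomial updating is additive in the counts, the combined data contributed (α_post−α_prior, β_post−β_prior) successes and failures.
Total across both batches: 13−5=8 passes, 25−12=13 failures.
Subtract the first batch: 8−4=4 passes and 13−3=10 failures.

4 passes and 10 failures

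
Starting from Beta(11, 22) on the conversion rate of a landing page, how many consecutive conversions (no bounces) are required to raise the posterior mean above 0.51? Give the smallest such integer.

After k conversions and 0 bounces the posterior is Beta(11+k, 22), with mean (11+k)/(11+22+k).
Set (11+k)/(33+k) > 0.51 and solve: k > (0.51·33 − 11)/(1 − 0.51) = 11.898.
The smallest integer exceeding 11.898 is 12.

k = 12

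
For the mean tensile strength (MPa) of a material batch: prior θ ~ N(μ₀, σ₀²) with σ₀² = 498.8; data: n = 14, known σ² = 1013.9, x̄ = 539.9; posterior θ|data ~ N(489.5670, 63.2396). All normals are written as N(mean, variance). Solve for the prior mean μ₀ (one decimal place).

The posterior mean is a precision-weighted average: μ_n = (τ₀μ₀ + τ_data·x̄)/(τ₀+τ_data), with τ₀=1/σ₀² and τ_data=n/σ².
Here τ₀ = 1/498.8 = 0.002005 and τ_data = 14/1013.9 = 0.013808, so τ_n = 0.015813.
Rearranging for μ₀: μ₀ = (μ_n·τ_n − τ_data·x̄)/τ₀ = (489.5670·0.015813 − 0.013808·539.9) / 0.002005 = 0.286584/0.002005 ≈ 142.9.

μ₀ = 142.9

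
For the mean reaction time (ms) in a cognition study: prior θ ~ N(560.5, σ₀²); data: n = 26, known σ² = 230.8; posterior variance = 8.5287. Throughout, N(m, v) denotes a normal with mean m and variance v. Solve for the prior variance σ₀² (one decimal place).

σ₀² = 217.4

Posterior precision equals prior precision plus data precision: 1/σ_n² = 1/σ₀² + n/σ².
So 1/σ₀² = 1/8.5287 − 26/230.8 = 0.117251 − 0.112652 = 0.004599.
Hence σ₀² = 1/0.004599 ≈ 217.4.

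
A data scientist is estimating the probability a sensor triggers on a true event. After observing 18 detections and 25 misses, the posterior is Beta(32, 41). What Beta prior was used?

Beta(14, 16)

Under Beta–binomial conjugacy the posterior parameters are (α+s, β+f).
Subtract the data counts: 32−18=14, 41−25=16.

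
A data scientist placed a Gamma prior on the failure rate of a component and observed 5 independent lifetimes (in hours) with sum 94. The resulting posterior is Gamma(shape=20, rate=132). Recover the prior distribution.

Gamma(shape=15, rate=38)

For an exponential likelihood with a Gamma(α, β) prior on the rate, n observations with total T give posterior Gamma(α+n, β+T).
So α = 20 − 5 = 15 and β = 132 − 94 = 38.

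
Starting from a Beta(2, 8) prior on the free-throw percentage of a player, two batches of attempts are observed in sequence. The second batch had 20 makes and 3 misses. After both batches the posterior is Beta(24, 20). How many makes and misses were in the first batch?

Because Beta–binomial updating is additive in the counts, the combined data contributed (α_post−α_prior, β_post−β_prior) successes and failures.
Total across both batches: 24−2=22 makes, 20−8=12 misses.
Subtract the second batch: 22−20=2 makes and 12−3=9 misses.

2 makes and 9 misses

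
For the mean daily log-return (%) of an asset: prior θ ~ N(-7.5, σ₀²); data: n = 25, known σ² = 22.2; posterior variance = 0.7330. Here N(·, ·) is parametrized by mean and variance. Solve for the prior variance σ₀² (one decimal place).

σ₀² = 4.2

Posterior precision equals prior precision plus data precision: 1/σ_n² = 1/σ₀² + n/σ².
So 1/σ₀² = 1/0.7330 − 25/22.2 = 1.364256 − 1.126126 = 0.238130.
Hence σ₀² = 1/0.238130 ≈ 4.2.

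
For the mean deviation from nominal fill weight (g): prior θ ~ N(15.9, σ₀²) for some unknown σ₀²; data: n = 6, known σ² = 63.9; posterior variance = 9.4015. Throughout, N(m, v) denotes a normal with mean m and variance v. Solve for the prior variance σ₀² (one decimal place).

For the Normal–Normal model with known σ², precisions add: τ_n = τ₀ + n/σ².
So 1/σ₀² = 1/9.4015 − 6/63.9 = 0.106366 − 0.093897 = 0.012469.
Hence σ₀² = 1/0.012469 ≈ 80.2.

σ₀² = 80.2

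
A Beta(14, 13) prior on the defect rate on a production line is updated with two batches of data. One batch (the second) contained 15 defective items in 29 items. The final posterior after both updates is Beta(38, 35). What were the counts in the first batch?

9 defective items and 8 good items

Because Beta–binomial updating is additive in the counts, the combined data contributed (α_post−α_prior, β_post−β_prior) successes and failures.
Total across both batches: 38−14=24 defective items, 35−13=22 good items.
Subtract the second batch: 24−15=9 defective items and 22−14=8 good items.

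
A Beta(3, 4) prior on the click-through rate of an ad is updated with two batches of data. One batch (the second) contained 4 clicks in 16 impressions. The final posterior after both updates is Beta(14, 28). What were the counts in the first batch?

Because Beta–binomial updating is additive in the counts, the combined data contributed (α_post−α_prior, β_post−β_prior) successes and failures.
Total across both batches: 14−3=11 clicks, 28−4=24 non-clicks.
Subtract the second batch: 11−4=7 clicks and 24−12=12 non-clicks.

7 clicks and 12 non-clicks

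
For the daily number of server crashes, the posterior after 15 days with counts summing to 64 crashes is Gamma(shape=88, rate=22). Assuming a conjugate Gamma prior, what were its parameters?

Gamma(shape=24, rate=7)

A Gamma(α, β) prior (rate parametrization) on a Poisson rate with n observations summing to S gives posterior Gamma(α+S, β+n).
So α = 88 − 64 = 24 and β = 22 − 15 = 7.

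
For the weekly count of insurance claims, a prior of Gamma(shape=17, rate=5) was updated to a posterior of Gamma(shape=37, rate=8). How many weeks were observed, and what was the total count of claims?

n = 3 weeks with total 20 claims

Gamma–Poisson conjugacy: posterior shape = α + Σxᵢ, posterior rate = β + n.
Matching: Σxᵢ = 37 − 17 = 20 and n = 8 − 5 = 3.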